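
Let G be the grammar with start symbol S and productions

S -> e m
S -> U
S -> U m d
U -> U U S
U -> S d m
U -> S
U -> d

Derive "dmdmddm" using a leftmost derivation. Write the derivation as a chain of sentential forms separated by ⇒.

S ⇒ U ⇒ Sdm ⇒ Umddm ⇒ Smddm ⇒ Umdmddm ⇒ dmdmddm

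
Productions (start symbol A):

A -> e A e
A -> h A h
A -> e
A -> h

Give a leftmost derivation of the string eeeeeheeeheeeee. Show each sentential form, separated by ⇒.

A⇒eAe⇒eeAee⇒eeeAeee⇒eeeeAeeee⇒eeeeeAeeeee⇒eeeeehAheeeee⇒eeeeeheAeheeeee⇒eeeeeheeeheeeee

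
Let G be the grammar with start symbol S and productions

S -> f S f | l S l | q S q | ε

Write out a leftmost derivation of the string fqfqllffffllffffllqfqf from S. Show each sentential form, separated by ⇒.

S ⇒ fSf ⇒ fqSqf ⇒ fqfSfqf ⇒ fqfqSqfqf ⇒ fqfqlSlqfqf ⇒ fqfqllSllqfqf ⇒ fqfqllfSfllqfqf ⇒ fqfqllffSffllqfqf ⇒ fqfqllfffSfffllqfqf ⇒ fqfqllffffSffffllqfqf ⇒ fqfqllfffflSlffffllqfqf ⇒ fqfqllffffllffffllqfqf

S ⇒ fSf   [S -> f S f]
fSf ⇒ fqSqf   [S -> q S q]
fqSqf ⇒ fqfSfqf   [S -> f S f]
fqfSfqf ⇒ fqfqSqfqf   [S -> q S q]
fqfqSqfqf ⇒ fqfqlSlqfqf   [S -> l S l]
fqfqlSlqfqf ⇒ fqfqllSllqfqf   [S -> l S l]
fqfqllSllqfqf ⇒ fqfqllfSfllqfqf   [S -> f S f]
fqfqllfSfllqfqf ⇒ fqfqllffSffllqfqf   [S -> f S f]
fqfqllffSffllqfqf ⇒ fqfqllfffSfffllqfqf   [S -> f S f]
fqfqllfffSfffllqfqf ⇒ fqfqllffffSffffllqfqf   [S -> f S f]
fqfqllffffSffffllqfqf ⇒ fqfqllfffflSlffffllqfqf   [S -> l S l]
fqfqllfffflSlffffllqfqf ⇒ fqfqllffffllffffllqfqf   [S -> ε]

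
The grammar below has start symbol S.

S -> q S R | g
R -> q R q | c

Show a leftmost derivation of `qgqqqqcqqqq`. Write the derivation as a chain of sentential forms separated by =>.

S=>qSR=>qgR=>qgqRq=>qgqqRqq=>qgqqqRqqq=>qgqqqqRqqqq=>qgqqqqcqqqq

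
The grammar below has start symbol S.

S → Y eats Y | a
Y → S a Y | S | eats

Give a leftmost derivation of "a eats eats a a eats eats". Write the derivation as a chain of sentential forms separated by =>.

S => Y eats Y => S a Y eats Y => Y eats Y a Y eats Y => S eats Y a Y eats Y => a eats Y a Y eats Y => a eats eats a Y eats Y => a eats eats a S eats Y => a eats eats a a eats Y => a eats eats a a eats eats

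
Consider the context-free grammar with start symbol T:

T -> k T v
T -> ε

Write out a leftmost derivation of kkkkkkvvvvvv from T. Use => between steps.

T => kTv   [T -> k T v]
kTv => kkTvv   [T -> k T v]
kkTvv => kkkTvvv   [T -> k T v]
kkkTvvv => kkkkTvvvv   [T -> k T v]
kkkkTvvvv => kkkkkTvvvvv   [T -> k T v]
kkkkkTvvvvv => kkkkkkTvvvvvv   [T -> k T v]
kkkkkkTvvvvvv => kkkkkkvvvvvv   [T -> ε]

T => kTv => kkTvv => kkkTvvv => kkkkTvvvv => kkkkkTvvvvv => kkkkkkTvvvvvv => kkkkkkvvvvvv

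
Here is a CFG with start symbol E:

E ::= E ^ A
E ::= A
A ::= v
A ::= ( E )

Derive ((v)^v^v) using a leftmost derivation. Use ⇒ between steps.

E ⇒ A   [E ::= A]
A ⇒ (E)   [A ::= ( E )]
(E) ⇒ (E^A)   [E ::= E ^ A]
(E^A) ⇒ (E^A^A)   [E ::= E ^ A]
(E^A^A) ⇒ (A^A^A)   [E ::= A]
(A^A^A) ⇒ ((E)^A^A)   [A ::= ( E )]
((E)^A^A) ⇒ ((A)^A^A)   [E ::= A]
((A)^A^A) ⇒ ((v)^A^A)   [A ::= v]
((v)^A^A) ⇒ ((v)^v^A)   [A ::= v]
((v)^v^A) ⇒ ((v)^v^v)   [A ::= v]

E ⇒ A ⇒ (E) ⇒ (E^A) ⇒ (E^A^A) ⇒ (A^A^A) ⇒ ((E)^A^A) ⇒ ((A)^A^A) ⇒ ((v)^A^A) ⇒ ((v)^v^A) ⇒ ((v)^v^v)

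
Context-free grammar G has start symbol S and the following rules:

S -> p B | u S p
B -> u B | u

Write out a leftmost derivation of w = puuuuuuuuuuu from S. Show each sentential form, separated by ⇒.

S ⇒ pB   [S -> p B]
pB ⇒ puB   [B -> u B]
puB ⇒ puuB   [B -> u B]
puuB ⇒ puuuB   [B -> u B]
puuuB ⇒ puuuuB   [B -> u B]
puuuuB ⇒ puuuuuB   [B -> u B]
puuuuuB ⇒ puuuuuuB   [B -> u B]
puuuuuuB ⇒ puuuuuuuB   [B -> u B]
puuuuuuuB ⇒ puuuuuuuuB   [B -> u B]
puuuuuuuuB ⇒ puuuuuuuuuB   [B -> u B]
puuuuuuuuuB ⇒ puuuuuuuuuuB   [B -> u B]
puuuuuuuuuuB ⇒ puuuuuuuuuuu   [B -> u]

S ⇒ pB ⇒ puB ⇒ puuB ⇒ puuuB ⇒ puuuuB ⇒ puuuuuB ⇒ puuuuuuB ⇒ puuuuuuuB ⇒ puuuuuuuuB ⇒ puuuuuuuuuB ⇒ puuuuuuuuuuB ⇒ puuuuuuuuuuu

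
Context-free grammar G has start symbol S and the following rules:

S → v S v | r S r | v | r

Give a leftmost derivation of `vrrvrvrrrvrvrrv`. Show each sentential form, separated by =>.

S => vSv => vrSrv => vrrSrrv => vrrvSvrrv => vrrvrSrvrrv => vrrvrvSvrvrrv => vrrvrvrSrvrvrrv => vrrvrvrrrvrvrrv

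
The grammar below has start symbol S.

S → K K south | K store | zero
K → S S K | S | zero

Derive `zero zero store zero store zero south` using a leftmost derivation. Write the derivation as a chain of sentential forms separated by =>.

S => K K south => zero K south => zero S S K south => zero K store S K south => zero zero store S K south => zero zero store K store K south => zero zero store zero store K south => zero zero store zero store zero south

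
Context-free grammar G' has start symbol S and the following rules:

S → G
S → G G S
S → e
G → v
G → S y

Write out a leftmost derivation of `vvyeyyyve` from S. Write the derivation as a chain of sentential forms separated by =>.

S => GGS   [S → G G S]
GGS => SyGS   [G → S y]
SyGS => GGSyGS   [S → G G S]
GGSyGS => vGSyGS   [G → v]
vGSyGS => vSySyGS   [G → S y]
vSySyGS => vGySyGS   [S → G]
vGySyGS => vvySyGS   [G → v]
vvySyGS => vvyGyGS   [S → G]
vvyGyGS => vvySyyGS   [G → S y]
vvySyyGS => vvyGyyGS   [S → G]
vvyGyyGS => vvySyyyGS   [G → S y]
vvySyyyGS => vvyeyyyGS   [S → e]
vvyeyyyGS => vvyeyyyvS   [G → v]
vvyeyyyvS => vvyeyyyve   [S → e]

S => GGS => SyGS => GGSyGS => vGSyGS => vSySyGS => vGySyGS => vvySyGS => vvyGyGS => vvySyyGS => vvyGyyGS => vvySyyyGS => vvyeyyyGS => vvyeyyyvS => vvyeyyyve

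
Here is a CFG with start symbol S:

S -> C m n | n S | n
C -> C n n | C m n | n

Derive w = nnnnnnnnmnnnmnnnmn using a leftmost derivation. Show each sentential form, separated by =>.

S => nS => nCmn => nCnnmn => nCmnnnmn => nCnnmnnnmn => nCmnnnmnnnmn => nCnnmnnnmnnnmn => nCnnnnmnnnmnnnmn => nCnnnnnnmnnnmnnnmn => nnnnnnnnmnnnmnnnmn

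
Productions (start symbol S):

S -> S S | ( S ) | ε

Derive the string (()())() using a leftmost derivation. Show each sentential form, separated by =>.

S => SS => (S)S => (SS)S => ((S)S)S => (()S)S => (()(S))S => (()())S => (()())(S) => (()())()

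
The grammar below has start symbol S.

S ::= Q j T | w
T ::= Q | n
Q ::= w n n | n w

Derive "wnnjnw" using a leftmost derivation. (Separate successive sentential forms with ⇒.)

S⇒QjT⇒wnnjT⇒wnnjQ⇒wnnjnw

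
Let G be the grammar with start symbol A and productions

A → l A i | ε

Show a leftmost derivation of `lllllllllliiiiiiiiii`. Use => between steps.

A=>lAi=>llAii=>lllAiii=>llllAiiii=>lllllAiiiii=>llllllAiiiiii=>lllllllAiiiiiii=>llllllllAiiiiiiii=>lllllllllAiiiiiiiii=>llllllllllAiiiiiiiiii=>lllllllllliiiiiiiiii

A => lAi   [A → l A i]
lAi => llAii   [A → l A i]
llAii => lllAiii   [A → l A i]
lllAiii => llllAiiii   [A → l A i]
llllAiiii => lllllAiiiii   [A → l A i]
lllllAiiiii => llllllAiiiiii   [A → l A i]
llllllAiiiiii => lllllllAiiiiiii   [A → l A i]
lllllllAiiiiiii => llllllllAiiiiiiii   [A → l A i]
llllllllAiiiiiiii => lllllllllAiiiiiiiii   [A → l A i]
lllllllllAiiiiiiiii => llllllllllAiiiiiiiiii   [A → l A i]
llllllllllAiiiiiiiiii => lllllllllliiiiiiiiii   [A → ε]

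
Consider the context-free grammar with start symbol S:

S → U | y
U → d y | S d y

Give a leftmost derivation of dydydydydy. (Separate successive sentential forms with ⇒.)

S ⇒ U ⇒ Sdy ⇒ Udy ⇒ Sdydy ⇒ Udydy ⇒ Sdydydy ⇒ Udydydy ⇒ Sdydydydy ⇒ Udydydydy ⇒ dydydydydy

S ⇒ U   [S → U]
U ⇒ Sdy   [U → S d y]
Sdy ⇒ Udy   [S → U]
Udy ⇒ Sdydy   [U → S d y]
Sdydy ⇒ Udydy   [S → U]
Udydy ⇒ Sdydydy   [U → S d y]
Sdydydy ⇒ Udydydy   [S → U]
Udydydy ⇒ Sdydydydy   [U → S d y]
Sdydydydy ⇒ Udydydydy   [S → U]
Udydydydy ⇒ dydydydydy   [U → d y]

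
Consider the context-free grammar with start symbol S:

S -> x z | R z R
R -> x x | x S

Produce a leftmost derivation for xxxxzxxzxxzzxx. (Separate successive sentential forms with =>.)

S => RzR => xSzR => xRzRzR => xxSzRzR => xxRzRzRzR => xxxxzRzRzR => xxxxzxxzRzR => xxxxzxxzxSzR => xxxxzxxzxxzzR => xxxxzxxzxxzzxx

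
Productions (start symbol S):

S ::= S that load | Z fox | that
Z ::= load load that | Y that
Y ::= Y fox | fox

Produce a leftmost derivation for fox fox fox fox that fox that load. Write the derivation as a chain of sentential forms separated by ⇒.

S ⇒ S that load ⇒ Z fox that load ⇒ Y that fox that load ⇒ Y fox that fox that load ⇒ Y fox fox that fox that load ⇒ Y fox fox fox that fox that load ⇒ fox fox fox fox that fox that load

S ⇒ S that load   [S ::= S that load]
S that load ⇒ Z fox that load   [S ::= Z fox]
Z fox that load ⇒ Y that fox that load   [Z ::= Y that]
Y that fox that load ⇒ Y fox that fox that load   [Y ::= Y fox]
Y fox that fox that load ⇒ Y fox fox that fox that load   [Y ::= Y fox]
Y fox fox that fox that load ⇒ Y fox fox fox that fox that load   [Y ::= Y fox]
Y fox fox fox that fox that load ⇒ fox fox fox fox that fox that load   [Y ::= fox]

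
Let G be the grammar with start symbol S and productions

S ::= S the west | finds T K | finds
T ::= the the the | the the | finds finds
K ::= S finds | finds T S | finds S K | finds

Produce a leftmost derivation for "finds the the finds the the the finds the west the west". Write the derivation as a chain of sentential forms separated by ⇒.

S ⇒ finds T K   [S ::= finds T K]
finds T K ⇒ finds the the K   [T ::= the the]
finds the the K ⇒ finds the the finds T S   [K ::= finds T S]
finds the the finds T S ⇒ finds the the finds the the the S   [T ::= the the the]
finds the the finds the the the S ⇒ finds the the finds the the the S the west   [S ::= S the west]
finds the the finds the the the S the west ⇒ finds the the finds the the the S the west the west   [S ::= S the west]
finds the the finds the the the S the west the west ⇒ finds the the finds the the the finds the west the west   [S ::= finds]

S ⇒ finds T K ⇒ finds the the K ⇒ finds the the finds T S ⇒ finds the the finds the the the S ⇒ finds the the finds the the the S the west ⇒ finds the the finds the the the S the west the west ⇒ finds the the finds the the the finds the west the west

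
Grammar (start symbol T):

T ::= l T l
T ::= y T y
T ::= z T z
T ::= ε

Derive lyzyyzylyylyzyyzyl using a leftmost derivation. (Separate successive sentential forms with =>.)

T=>lTl=>lyTyl=>lyzTzyl=>lyzyTyzyl=>lyzyyTyyzyl=>lyzyyzTzyyzyl=>lyzyyzyTyzyyzyl=>lyzyyzylTlyzyyzyl=>lyzyyzylyTylyzyyzyl=>lyzyyzylyylyzyyzyl

T => lTl   [T ::= l T l]
lTl => lyTyl   [T ::= y T y]
lyTyl => lyzTzyl   [T ::= z T z]
lyzTzyl => lyzyTyzyl   [T ::= y T y]
lyzyTyzyl => lyzyyTyyzyl   [T ::= y T y]
lyzyyTyyzyl => lyzyyzTzyyzyl   [T ::= z T z]
lyzyyzTzyyzyl => lyzyyzyTyzyyzyl   [T ::= y T y]
lyzyyzyTyzyyzyl => lyzyyzylTlyzyyzyl   [T ::= l T l]
lyzyyzylTlyzyyzyl => lyzyyzylyTylyzyyzyl   [T ::= y T y]
lyzyyzylyTylyzyyzyl => lyzyyzylyylyzyyzyl   [T ::= ε]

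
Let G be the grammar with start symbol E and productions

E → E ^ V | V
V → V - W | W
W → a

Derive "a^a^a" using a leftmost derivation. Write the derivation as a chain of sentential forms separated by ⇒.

E ⇒ E^V   [E → E ^ V]
E^V ⇒ E^V^V   [E → E ^ V]
E^V^V ⇒ V^V^V   [E → V]
V^V^V ⇒ W^V^V   [V → W]
W^V^V ⇒ a^V^V   [W → a]
a^V^V ⇒ a^W^V   [V → W]
a^W^V ⇒ a^a^V   [W → a]
a^a^V ⇒ a^a^W   [V → W]
a^a^W ⇒ a^a^a   [W → a]

E⇒E^V⇒E^V^V⇒V^V^V⇒W^V^V⇒a^V^V⇒a^W^V⇒a^a^V⇒a^a^W⇒a^a^a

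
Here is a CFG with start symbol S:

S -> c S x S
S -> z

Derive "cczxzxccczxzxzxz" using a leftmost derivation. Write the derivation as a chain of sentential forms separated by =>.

S => cSxS => ccSxSxS => cczxSxS => cczxzxS => cczxzxcSxS => cczxzxccSxSxS => cczxzxcccSxSxSxS => cczxzxccczxSxSxS => cczxzxccczxzxSxS => cczxzxccczxzxzxS => cczxzxccczxzxzxz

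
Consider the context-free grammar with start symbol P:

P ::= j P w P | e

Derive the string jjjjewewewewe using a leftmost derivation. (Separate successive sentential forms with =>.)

P => jPwP => jjPwPwP => jjjPwPwPwP => jjjjPwPwPwPwP => jjjjewPwPwPwP => jjjjewewPwPwP => jjjjewewewPwP => jjjjewewewewP => jjjjewewewewe

P => jPwP   [P ::= j P w P]
jPwP => jjPwPwP   [P ::= j P w P]
jjPwPwP => jjjPwPwPwP   [P ::= j P w P]
jjjPwPwPwP => jjjjPwPwPwPwP   [P ::= j P w P]
jjjjPwPwPwPwP => jjjjewPwPwPwP   [P ::= e]
jjjjewPwPwPwP => jjjjewewPwPwP   [P ::= e]
jjjjewewPwPwP => jjjjewewewPwP   [P ::= e]
jjjjewewewPwP => jjjjewewewewP   [P ::= e]
jjjjewewewewP => jjjjewewewewe   [P ::= e]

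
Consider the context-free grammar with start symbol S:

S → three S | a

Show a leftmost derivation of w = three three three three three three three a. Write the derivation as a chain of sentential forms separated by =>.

S => three S => three three S => three three three S => three three three three S => three three three three three S => three three three three three three S => three three three three three three three S => three three three three three three three a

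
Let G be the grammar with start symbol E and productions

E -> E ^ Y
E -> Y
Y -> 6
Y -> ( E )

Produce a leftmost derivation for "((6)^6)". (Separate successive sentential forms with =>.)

E=>Y=>(E)=>(E^Y)=>(Y^Y)=>((E)^Y)=>((Y)^Y)=>((6)^Y)=>((6)^6)

E => Y   [E -> Y]
Y => (E)   [Y -> ( E )]
(E) => (E^Y)   [E -> E ^ Y]
(E^Y) => (Y^Y)   [E -> Y]
(Y^Y) => ((E)^Y)   [Y -> ( E )]
((E)^Y) => ((Y)^Y)   [E -> Y]
((Y)^Y) => ((6)^Y)   [Y -> 6]
((6)^Y) => ((6)^6)   [Y -> 6]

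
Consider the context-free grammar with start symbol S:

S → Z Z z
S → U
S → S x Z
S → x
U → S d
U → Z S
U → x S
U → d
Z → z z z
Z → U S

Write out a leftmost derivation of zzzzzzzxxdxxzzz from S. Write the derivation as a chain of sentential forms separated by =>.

S => SxZ => SxZxZ => ZZzxZxZ => zzzZzxZxZ => zzzzzzzxZxZ => zzzzzzzxUSxZ => zzzzzzzxSdSxZ => zzzzzzzxxdSxZ => zzzzzzzxxdxxZ => zzzzzzzxxdxxzzz

S => SxZ   [S → S x Z]
SxZ => SxZxZ   [S → S x Z]
SxZxZ => ZZzxZxZ   [S → Z Z z]
ZZzxZxZ => zzzZzxZxZ   [Z → z z z]
zzzZzxZxZ => zzzzzzzxZxZ   [Z → z z z]
zzzzzzzxZxZ => zzzzzzzxUSxZ   [Z → U S]
zzzzzzzxUSxZ => zzzzzzzxSdSxZ   [U → S d]
zzzzzzzxSdSxZ => zzzzzzzxxdSxZ   [S → x]
zzzzzzzxxdSxZ => zzzzzzzxxdxxZ   [S → x]
zzzzzzzxxdxxZ => zzzzzzzxxdxxzzz   [Z → z z z]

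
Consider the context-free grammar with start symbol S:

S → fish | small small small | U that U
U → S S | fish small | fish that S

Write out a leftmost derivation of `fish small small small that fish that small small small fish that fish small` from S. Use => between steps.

S => U that U => S S that U => fish S that U => fish small small small that U => fish small small small that fish that S => fish small small small that fish that U that U => fish small small small that fish that S S that U => fish small small small that fish that small small small S that U => fish small small small that fish that small small small fish that U => fish small small small that fish that small small small fish that fish small

S => U that U   [S → U that U]
U that U => S S that U   [U → S S]
S S that U => fish S that U   [S → fish]
fish S that U => fish small small small that U   [S → small small small]
fish small small small that U => fish small small small that fish that S   [U → fish that S]
fish small small small that fish that S => fish small small small that fish that U that U   [S → U that U]
fish small small small that fish that U that U => fish small small small that fish that S S that U   [U → S S]
fish small small small that fish that S S that U => fish small small small that fish that small small small S that U   [S → small small small]
fish small small small that fish that small small small S that U => fish small small small that fish that small small small fish that U   [S → fish]
fish small small small that fish that small small small fish that U => fish small small small that fish that small small small fish that fish small   [U → fish small]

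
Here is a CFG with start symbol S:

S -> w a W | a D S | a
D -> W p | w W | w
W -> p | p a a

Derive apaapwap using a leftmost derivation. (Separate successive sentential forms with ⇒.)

S ⇒ aDS ⇒ aWpS ⇒ apaapS ⇒ apaapwaW ⇒ apaapwap

S ⇒ aDS   [S -> a D S]
aDS ⇒ aWpS   [D -> W p]
aWpS ⇒ apaapS   [W -> p a a]
apaapS ⇒ apaapwaW   [S -> w a W]
apaapwaW ⇒ apaapwap   [W -> p]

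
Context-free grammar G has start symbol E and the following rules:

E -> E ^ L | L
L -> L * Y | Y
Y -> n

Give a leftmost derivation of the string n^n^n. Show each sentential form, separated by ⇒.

E ⇒ E^L ⇒ E^L^L ⇒ L^L^L ⇒ Y^L^L ⇒ n^L^L ⇒ n^Y^L ⇒ n^n^L ⇒ n^n^Y ⇒ n^n^n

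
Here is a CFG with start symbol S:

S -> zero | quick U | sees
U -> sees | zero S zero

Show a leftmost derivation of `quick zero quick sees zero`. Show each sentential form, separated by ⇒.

S ⇒ quick U ⇒ quick zero S zero ⇒ quick zero quick U zero ⇒ quick zero quick sees zero

S ⇒ quick U   [S -> quick U]
quick U ⇒ quick zero S zero   [U -> zero S zero]
quick zero S zero ⇒ quick zero quick U zero   [S -> quick U]
quick zero quick U zero ⇒ quick zero quick sees zero   [U -> sees]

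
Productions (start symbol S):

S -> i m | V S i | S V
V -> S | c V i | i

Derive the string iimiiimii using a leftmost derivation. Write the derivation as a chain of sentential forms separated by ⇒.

S⇒SV⇒VSiV⇒SSiV⇒SVSiV⇒VSiVSiV⇒iSiVSiV⇒iimiVSiV⇒iimiiSiV⇒iimiiimiV⇒iimiiimii

S ⇒ SV   [S -> S V]
SV ⇒ VSiV   [S -> V S i]
VSiV ⇒ SSiV   [V -> S]
SSiV ⇒ SVSiV   [S -> S V]
SVSiV ⇒ VSiVSiV   [S -> V S i]
VSiVSiV ⇒ iSiVSiV   [V -> i]
iSiVSiV ⇒ iimiVSiV   [S -> i m]
iimiVSiV ⇒ iimiiSiV   [V -> i]
iimiiSiV ⇒ iimiiimiV   [S -> i m]
iimiiimiV ⇒ iimiiimii   [V -> i]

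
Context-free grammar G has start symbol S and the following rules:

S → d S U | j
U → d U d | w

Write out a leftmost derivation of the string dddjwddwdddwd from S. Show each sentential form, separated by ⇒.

S ⇒ dSU   [S → d S U]
dSU ⇒ ddSUU   [S → d S U]
ddSUU ⇒ dddSUUU   [S → d S U]
dddSUUU ⇒ dddjUUU   [S → j]
dddjUUU ⇒ dddjwUU   [U → w]
dddjwUU ⇒ dddjwdUdU   [U → d U d]
dddjwdUdU ⇒ dddjwddUddU   [U → d U d]
dddjwddUddU ⇒ dddjwddwddU   [U → w]
dddjwddwddU ⇒ dddjwddwdddUd   [U → d U d]
dddjwddwdddUd ⇒ dddjwddwdddwd   [U → w]

S⇒dSU⇒ddSUU⇒dddSUUU⇒dddjUUU⇒dddjwUU⇒dddjwdUdU⇒dddjwddUddU⇒dddjwddwddU⇒dddjwddwdddUd⇒dddjwddwdddwd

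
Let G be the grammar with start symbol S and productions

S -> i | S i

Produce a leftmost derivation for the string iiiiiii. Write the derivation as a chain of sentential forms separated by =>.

S => Si => Sii => Siii => Siiii => Siiiii => Siiiiii => iiiiiii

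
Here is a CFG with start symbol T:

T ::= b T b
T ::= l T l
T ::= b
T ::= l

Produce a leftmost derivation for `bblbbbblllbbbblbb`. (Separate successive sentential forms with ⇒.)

T⇒bTb⇒bbTbb⇒bblTlbb⇒bblbTblbb⇒bblbbTbblbb⇒bblbbbTbbblbb⇒bblbbbbTbbbblbb⇒bblbbbblTlbbbblbb⇒bblbbbblllbbbblbb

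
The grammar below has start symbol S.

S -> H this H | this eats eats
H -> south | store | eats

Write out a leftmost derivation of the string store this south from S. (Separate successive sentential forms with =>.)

S => H this H   [S -> H this H]
H this H => store this H   [H -> store]
store this H => store this south   [H -> south]

S => H this H => store this H => store this south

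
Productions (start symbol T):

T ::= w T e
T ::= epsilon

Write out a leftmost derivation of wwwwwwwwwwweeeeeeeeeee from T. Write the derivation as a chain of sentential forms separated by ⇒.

T ⇒ wTe ⇒ wwTee ⇒ wwwTeee ⇒ wwwwTeeee ⇒ wwwwwTeeeee ⇒ wwwwwwTeeeeee ⇒ wwwwwwwTeeeeeee ⇒ wwwwwwwwTeeeeeeee ⇒ wwwwwwwwwTeeeeeeeee ⇒ wwwwwwwwwwTeeeeeeeeee ⇒ wwwwwwwwwwwTeeeeeeeeeee ⇒ wwwwwwwwwwweeeeeeeeeee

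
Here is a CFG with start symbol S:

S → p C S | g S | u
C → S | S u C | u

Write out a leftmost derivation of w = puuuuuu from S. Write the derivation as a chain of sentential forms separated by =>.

S => pCS   [S → p C S]
pCS => pSuCS   [C → S u C]
pSuCS => puuCS   [S → u]
puuCS => puuSuCS   [C → S u C]
puuSuCS => puuuuCS   [S → u]
puuuuCS => puuuuuS   [C → u]
puuuuuS => puuuuuu   [S → u]

S=>pCS=>pSuCS=>puuCS=>puuSuCS=>puuuuCS=>puuuuuS=>puuuuuu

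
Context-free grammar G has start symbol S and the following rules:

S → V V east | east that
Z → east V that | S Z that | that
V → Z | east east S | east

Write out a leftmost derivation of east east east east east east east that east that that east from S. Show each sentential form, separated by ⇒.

S ⇒ V V east   [S → V V east]
V V east ⇒ Z V east   [V → Z]
Z V east ⇒ east V that V east   [Z → east V that]
east V that V east ⇒ east east east S that V east   [V → east east S]
east east east S that V east ⇒ east east east V V east that V east   [S → V V east]
east east east V V east that V east ⇒ east east east east V east that V east   [V → east]
east east east east V east that V east ⇒ east east east east east east S east that V east   [V → east east S]
east east east east east east S east that V east ⇒ east east east east east east east that east that V east   [S → east that]
east east east east east east east that east that V east ⇒ east east east east east east east that east that Z east   [V → Z]
east east east east east east east that east that Z east ⇒ east east east east east east east that east that that east   [Z → that]

S ⇒ V V east ⇒ Z V east ⇒ east V that V east ⇒ east east east S that V east ⇒ east east east V V east that V east ⇒ east east east east V east that V east ⇒ east east east east east east S east that V east ⇒ east east east east east east east that east that V east ⇒ east east east east east east east that east that Z east ⇒ east east east east east east east that east that that east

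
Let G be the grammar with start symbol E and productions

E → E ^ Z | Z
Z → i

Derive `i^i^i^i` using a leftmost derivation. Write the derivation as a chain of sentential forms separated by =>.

E => E^Z => E^Z^Z => E^Z^Z^Z => Z^Z^Z^Z => i^Z^Z^Z => i^i^Z^Z => i^i^i^Z => i^i^i^i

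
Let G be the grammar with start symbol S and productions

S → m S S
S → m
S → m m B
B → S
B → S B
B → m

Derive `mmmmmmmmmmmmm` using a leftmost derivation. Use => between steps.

S => mSS => mmSSS => mmmmBSS => mmmmSSS => mmmmmSSSS => mmmmmmSSSSS => mmmmmmmmBSSSS => mmmmmmmmmSSSS => mmmmmmmmmmSSS => mmmmmmmmmmmSS => mmmmmmmmmmmmS => mmmmmmmmmmmmm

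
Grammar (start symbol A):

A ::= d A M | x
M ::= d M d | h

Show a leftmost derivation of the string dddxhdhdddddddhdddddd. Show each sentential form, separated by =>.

A => dAM   [A ::= d A M]
dAM => ddAMM   [A ::= d A M]
ddAMM => dddAMMM   [A ::= d A M]
dddAMMM => dddxMMM   [A ::= x]
dddxMMM => dddxhMM   [M ::= h]
dddxhMM => dddxhdMdM   [M ::= d M d]
dddxhdMdM => dddxhdhdM   [M ::= h]
dddxhdhdM => dddxhdhddMd   [M ::= d M d]
dddxhdhddMd => dddxhdhdddMdd   [M ::= d M d]
dddxhdhdddMdd => dddxhdhddddMddd   [M ::= d M d]
dddxhdhddddMddd => dddxhdhdddddMdddd   [M ::= d M d]
dddxhdhdddddMdddd => dddxhdhddddddMddddd   [M ::= d M d]
dddxhdhddddddMddddd => dddxhdhdddddddMdddddd   [M ::= d M d]
dddxhdhdddddddMdddddd => dddxhdhdddddddhdddddd   [M ::= h]

A => dAM => ddAMM => dddAMMM => dddxMMM => dddxhMM => dddxhdMdM => dddxhdhdM => dddxhdhddMd => dddxhdhdddMdd => dddxhdhddddMddd => dddxhdhdddddMdddd => dddxhdhddddddMddddd => dddxhdhdddddddMdddddd => dddxhdhdddddddhdddddd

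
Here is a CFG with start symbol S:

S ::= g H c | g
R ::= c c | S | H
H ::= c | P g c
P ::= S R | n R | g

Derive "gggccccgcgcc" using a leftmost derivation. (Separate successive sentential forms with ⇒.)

S ⇒ gHc ⇒ gPgcc ⇒ gSRgcc ⇒ ggRgcc ⇒ ggHgcc ⇒ ggPgcgcc ⇒ ggSRgcgcc ⇒ gggHcRgcgcc ⇒ gggccRgcgcc ⇒ gggccccgcgcc

S ⇒ gHc   [S ::= g H c]
gHc ⇒ gPgcc   [H ::= P g c]
gPgcc ⇒ gSRgcc   [P ::= S R]
gSRgcc ⇒ ggRgcc   [S ::= g]
ggRgcc ⇒ ggHgcc   [R ::= H]
ggHgcc ⇒ ggPgcgcc   [H ::= P g c]
ggPgcgcc ⇒ ggSRgcgcc   [P ::= S R]
ggSRgcgcc ⇒ gggHcRgcgcc   [S ::= g H c]
gggHcRgcgcc ⇒ gggccRgcgcc   [H ::= c]
gggccRgcgcc ⇒ gggccccgcgcc   [R ::= c c]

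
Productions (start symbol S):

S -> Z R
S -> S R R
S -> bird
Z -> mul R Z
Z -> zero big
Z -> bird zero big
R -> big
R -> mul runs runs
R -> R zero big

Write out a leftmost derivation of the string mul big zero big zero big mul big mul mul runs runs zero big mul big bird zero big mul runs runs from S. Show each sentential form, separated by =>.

S => Z R => mul R Z R => mul R zero big Z R => mul R zero big zero big Z R => mul big zero big zero big Z R => mul big zero big zero big mul R Z R => mul big zero big zero big mul big Z R => mul big zero big zero big mul big mul R Z R => mul big zero big zero big mul big mul R zero big Z R => mul big zero big zero big mul big mul mul runs runs zero big Z R => mul big zero big zero big mul big mul mul runs runs zero big mul R Z R => mul big zero big zero big mul big mul mul runs runs zero big mul big Z R => mul big zero big zero big mul big mul mul runs runs zero big mul big bird zero big R => mul big zero big zero big mul big mul mul runs runs zero big mul big bird zero big mul runs runs

S => Z R   [S -> Z R]
Z R => mul R Z R   [Z -> mul R Z]
mul R Z R => mul R zero big Z R   [R -> R zero big]
mul R zero big Z R => mul R zero big zero big Z R   [R -> R zero big]
mul R zero big zero big Z R => mul big zero big zero big Z R   [R -> big]
mul big zero big zero big Z R => mul big zero big zero big mul R Z R   [Z -> mul R Z]
mul big zero big zero big mul R Z R => mul big zero big zero big mul big Z R   [R -> big]
mul big zero big zero big mul big Z R => mul big zero big zero big mul big mul R Z R   [Z -> mul R Z]
mul big zero big zero big mul big mul R Z R => mul big zero big zero big mul big mul R zero big Z R   [R -> R zero big]
mul big zero big zero big mul big mul R zero big Z R => mul big zero big zero big mul big mul mul runs runs zero big Z R   [R -> mul runs runs]
mul big zero big zero big mul big mul mul runs runs zero big Z R => mul big zero big zero big mul big mul mul runs runs zero big mul R Z R   [Z -> mul R Z]
mul big zero big zero big mul big mul mul runs runs zero big mul R Z R => mul big zero big zero big mul big mul mul runs runs zero big mul big Z R   [R -> big]
mul big zero big zero big mul big mul mul runs runs zero big mul big Z R => mul big zero big zero big mul big mul mul runs runs zero big mul big bird zero big R   [Z -> bird zero big]
mul big zero big zero big mul big mul mul runs runs zero big mul big bird zero big R => mul big zero big zero big mul big mul mul runs runs zero big mul big bird zero big mul runs runs   [R -> mul runs runs]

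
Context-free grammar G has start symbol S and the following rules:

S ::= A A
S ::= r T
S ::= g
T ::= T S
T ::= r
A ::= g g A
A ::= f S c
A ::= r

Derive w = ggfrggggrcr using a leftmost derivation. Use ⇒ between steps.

S ⇒ AA ⇒ ggAA ⇒ ggfScA ⇒ ggfAAcA ⇒ ggfrAcA ⇒ ggfrggAcA ⇒ ggfrggggAcA ⇒ ggfrggggrcA ⇒ ggfrggggrcr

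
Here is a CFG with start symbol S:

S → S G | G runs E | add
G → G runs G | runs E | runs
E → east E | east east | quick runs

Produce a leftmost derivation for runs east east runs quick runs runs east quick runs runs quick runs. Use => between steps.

S => S G   [S → S G]
S G => S G G   [S → S G]
S G G => G runs E G G   [S → G runs E]
G runs E G G => runs E runs E G G   [G → runs E]
runs E runs E G G => runs east east runs E G G   [E → east east]
runs east east runs E G G => runs east east runs quick runs G G   [E → quick runs]
runs east east runs quick runs G G => runs east east runs quick runs runs E G   [G → runs E]
runs east east runs quick runs runs E G => runs east east runs quick runs runs east E G   [E → east E]
runs east east runs quick runs runs east E G => runs east east runs quick runs runs east quick runs G   [E → quick runs]
runs east east runs quick runs runs east quick runs G => runs east east runs quick runs runs east quick runs runs E   [G → runs E]
runs east east runs quick runs runs east quick runs runs E => runs east east runs quick runs runs east quick runs runs quick runs   [E → quick runs]

S => S G => S G G => G runs E G G => runs E runs E G G => runs east east runs E G G => runs east east runs quick runs G G => runs east east runs quick runs runs E G => runs east east runs quick runs runs east E G => runs east east runs quick runs runs east quick runs G => runs east east runs quick runs runs east quick runs runs E => runs east east runs quick runs runs east quick runs runs quick runs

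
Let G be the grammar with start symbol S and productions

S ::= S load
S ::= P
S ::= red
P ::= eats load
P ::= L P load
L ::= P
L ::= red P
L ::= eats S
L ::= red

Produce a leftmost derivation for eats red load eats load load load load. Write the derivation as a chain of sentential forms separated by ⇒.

S ⇒ S load   [S ::= S load]
S load ⇒ S load load   [S ::= S load]
S load load ⇒ P load load   [S ::= P]
P load load ⇒ L P load load load   [P ::= L P load]
L P load load load ⇒ eats S P load load load   [L ::= eats S]
eats S P load load load ⇒ eats S load P load load load   [S ::= S load]
eats S load P load load load ⇒ eats red load P load load load   [S ::= red]
eats red load P load load load ⇒ eats red load eats load load load load   [P ::= eats load]

S ⇒ S load ⇒ S load load ⇒ P load load ⇒ L P load load load ⇒ eats S P load load load ⇒ eats S load P load load load ⇒ eats red load P load load load ⇒ eats red load eats load load load load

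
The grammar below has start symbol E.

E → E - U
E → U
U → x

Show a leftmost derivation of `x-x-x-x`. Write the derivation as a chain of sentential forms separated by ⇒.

E ⇒ E-U ⇒ E-U-U ⇒ E-U-U-U ⇒ U-U-U-U ⇒ x-U-U-U ⇒ x-x-U-U ⇒ x-x-x-U ⇒ x-x-x-x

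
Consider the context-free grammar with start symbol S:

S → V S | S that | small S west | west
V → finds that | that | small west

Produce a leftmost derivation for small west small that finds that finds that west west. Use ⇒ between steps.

S ⇒ V S ⇒ small west S ⇒ small west small S west ⇒ small west small V S west ⇒ small west small that S west ⇒ small west small that V S west ⇒ small west small that finds that S west ⇒ small west small that finds that V S west ⇒ small west small that finds that finds that S west ⇒ small west small that finds that finds that west west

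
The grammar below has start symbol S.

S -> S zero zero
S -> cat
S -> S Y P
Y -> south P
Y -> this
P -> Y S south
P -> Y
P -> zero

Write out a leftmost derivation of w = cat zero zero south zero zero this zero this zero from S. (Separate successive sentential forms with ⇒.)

S ⇒ S Y P   [S -> S Y P]
S Y P ⇒ S Y P Y P   [S -> S Y P]
S Y P Y P ⇒ S Y P Y P Y P   [S -> S Y P]
S Y P Y P Y P ⇒ S zero zero Y P Y P Y P   [S -> S zero zero]
S zero zero Y P Y P Y P ⇒ cat zero zero Y P Y P Y P   [S -> cat]
cat zero zero Y P Y P Y P ⇒ cat zero zero south P P Y P Y P   [Y -> south P]
cat zero zero south P P Y P Y P ⇒ cat zero zero south zero P Y P Y P   [P -> zero]
cat zero zero south zero P Y P Y P ⇒ cat zero zero south zero zero Y P Y P   [P -> zero]
cat zero zero south zero zero Y P Y P ⇒ cat zero zero south zero zero this P Y P   [Y -> this]
cat zero zero south zero zero this P Y P ⇒ cat zero zero south zero zero this zero Y P   [P -> zero]
cat zero zero south zero zero this zero Y P ⇒ cat zero zero south zero zero this zero this P   [Y -> this]
cat zero zero south zero zero this zero this P ⇒ cat zero zero south zero zero this zero this zero   [P -> zero]

S ⇒ S Y P ⇒ S Y P Y P ⇒ S Y P Y P Y P ⇒ S zero zero Y P Y P Y P ⇒ cat zero zero Y P Y P Y P ⇒ cat zero zero south P P Y P Y P ⇒ cat zero zero south zero P Y P Y P ⇒ cat zero zero south zero zero Y P Y P ⇒ cat zero zero south zero zero this P Y P ⇒ cat zero zero south zero zero this zero Y P ⇒ cat zero zero south zero zero this zero this P ⇒ cat zero zero south zero zero this zero this zero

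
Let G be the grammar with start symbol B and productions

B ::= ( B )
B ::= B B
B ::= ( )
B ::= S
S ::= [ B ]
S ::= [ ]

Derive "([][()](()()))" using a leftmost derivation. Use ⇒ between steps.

B ⇒ (B) ⇒ (BB) ⇒ (BBB) ⇒ (SBB) ⇒ ([]BB) ⇒ ([]SB) ⇒ ([][B]B) ⇒ ([][()]B) ⇒ ([][()](B)) ⇒ ([][()](BB)) ⇒ ([][()](()B)) ⇒ ([][()](()()))

B ⇒ (B)   [B ::= ( B )]
(B) ⇒ (BB)   [B ::= B B]
(BB) ⇒ (BBB)   [B ::= B B]
(BBB) ⇒ (SBB)   [B ::= S]
(SBB) ⇒ ([]BB)   [S ::= [ ]]
([]BB) ⇒ ([]SB)   [B ::= S]
([]SB) ⇒ ([][B]B)   [S ::= [ B ]]
([][B]B) ⇒ ([][()]B)   [B ::= ( )]
([][()]B) ⇒ ([][()](B))   [B ::= ( B )]
([][()](B)) ⇒ ([][()](BB))   [B ::= B B]
([][()](BB)) ⇒ ([][()](()B))   [B ::= ( )]
([][()](()B)) ⇒ ([][()](()()))   [B ::= ( )]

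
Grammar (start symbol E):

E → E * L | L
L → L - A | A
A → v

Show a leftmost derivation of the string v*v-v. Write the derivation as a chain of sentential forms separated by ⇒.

E ⇒ E*L ⇒ L*L ⇒ A*L ⇒ v*L ⇒ v*L-A ⇒ v*A-A ⇒ v*v-A ⇒ v*v-v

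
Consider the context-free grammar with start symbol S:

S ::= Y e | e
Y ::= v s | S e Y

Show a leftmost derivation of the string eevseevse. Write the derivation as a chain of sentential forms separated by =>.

S => Ye => SeYe => eeYe => eeSeYe => eeYeeYe => eevseeYe => eevseevse

S => Ye   [S ::= Y e]
Ye => SeYe   [Y ::= S e Y]
SeYe => eeYe   [S ::= e]
eeYe => eeSeYe   [Y ::= S e Y]
eeSeYe => eeYeeYe   [S ::= Y e]
eeYeeYe => eevseeYe   [Y ::= v s]
eevseeYe => eevseevse   [Y ::= v s]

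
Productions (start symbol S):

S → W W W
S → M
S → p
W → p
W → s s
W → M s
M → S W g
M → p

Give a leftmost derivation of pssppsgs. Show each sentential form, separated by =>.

S => WWW   [S → W W W]
WWW => pWW   [W → p]
pWW => pssW   [W → s s]
pssW => pssMs   [W → M s]
pssMs => pssSWgs   [M → S W g]
pssSWgs => psspWgs   [S → p]
psspWgs => psspMsgs   [W → M s]
psspMsgs => pssppsgs   [M → p]

S => WWW => pWW => pssW => pssMs => pssSWgs => psspWgs => psspMsgs => pssppsgs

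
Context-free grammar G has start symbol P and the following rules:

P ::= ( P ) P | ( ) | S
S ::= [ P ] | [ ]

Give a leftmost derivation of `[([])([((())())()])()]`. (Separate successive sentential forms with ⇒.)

P⇒S⇒[P]⇒[(P)P]⇒[(S)P]⇒[([])P]⇒[([])(P)P]⇒[([])(S)P]⇒[([])([P])P]⇒[([])([(P)P])P]⇒[([])([((P)P)P])P]⇒[([])([((())P)P])P]⇒[([])([((())())P])P]⇒[([])([((())())()])P]⇒[([])([((())())()])()]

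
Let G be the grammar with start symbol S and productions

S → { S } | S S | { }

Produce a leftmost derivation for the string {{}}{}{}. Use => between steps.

S => SS => {S}S => {{}}S => {{}}SS => {{}}{}S => {{}}{}{}

S => SS   [S → S S]
SS => {S}S   [S → { S }]
{S}S => {{}}S   [S → { }]
{{}}S => {{}}SS   [S → S S]
{{}}SS => {{}}{}S   [S → { }]
{{}}{}S => {{}}{}{}   [S → { }]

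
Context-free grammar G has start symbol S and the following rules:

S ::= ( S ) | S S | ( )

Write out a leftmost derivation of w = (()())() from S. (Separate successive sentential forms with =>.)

S => SS => (S)S => (SS)S => (()S)S => (()())S => (()())()

S => SS   [S ::= S S]
SS => (S)S   [S ::= ( S )]
(S)S => (SS)S   [S ::= S S]
(SS)S => (()S)S   [S ::= ( )]
(()S)S => (()())S   [S ::= ( )]
(()())S => (()())()   [S ::= ( )]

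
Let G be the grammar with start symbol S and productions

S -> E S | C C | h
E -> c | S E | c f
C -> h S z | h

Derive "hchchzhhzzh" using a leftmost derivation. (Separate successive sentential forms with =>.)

S=>CC=>hSzC=>hESzC=>hcSzC=>hcCCzC=>hchSzCzC=>hchESzCzC=>hchcSzCzC=>hchchzCzC=>hchchzhSzzC=>hchchzhhzzC=>hchchzhhzzh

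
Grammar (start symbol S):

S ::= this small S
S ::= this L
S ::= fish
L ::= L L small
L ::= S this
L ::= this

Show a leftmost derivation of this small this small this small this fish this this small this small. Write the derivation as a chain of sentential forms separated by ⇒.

S ⇒ this small S ⇒ this small this small S ⇒ this small this small this small S ⇒ this small this small this small this L ⇒ this small this small this small this L L small ⇒ this small this small this small this L L small L small ⇒ this small this small this small this S this L small L small ⇒ this small this small this small this fish this L small L small ⇒ this small this small this small this fish this this small L small ⇒ this small this small this small this fish this this small this small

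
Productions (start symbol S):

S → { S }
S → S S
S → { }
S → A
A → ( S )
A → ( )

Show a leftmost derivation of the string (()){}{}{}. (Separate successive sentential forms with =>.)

S => SS   [S → S S]
SS => SSS   [S → S S]
SSS => SSSS   [S → S S]
SSSS => ASSS   [S → A]
ASSS => (S)SSS   [A → ( S )]
(S)SSS => (A)SSS   [S → A]
(A)SSS => (())SSS   [A → ( )]
(())SSS => (()){}SS   [S → { }]
(()){}SS => (()){}{}S   [S → { }]
(()){}{}S => (()){}{}{}   [S → { }]

S => SS => SSS => SSSS => ASSS => (S)SSS => (A)SSS => (())SSS => (()){}SS => (()){}{}S => (()){}{}{}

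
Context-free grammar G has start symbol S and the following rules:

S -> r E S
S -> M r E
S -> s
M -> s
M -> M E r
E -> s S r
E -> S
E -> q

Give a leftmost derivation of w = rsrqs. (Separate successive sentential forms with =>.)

S=>rES=>rSS=>rMrES=>rsrES=>rsrqS=>rsrqs

S => rES   [S -> r E S]
rES => rSS   [E -> S]
rSS => rMrES   [S -> M r E]
rMrES => rsrES   [M -> s]
rsrES => rsrqS   [E -> q]
rsrqS => rsrqs   [S -> s]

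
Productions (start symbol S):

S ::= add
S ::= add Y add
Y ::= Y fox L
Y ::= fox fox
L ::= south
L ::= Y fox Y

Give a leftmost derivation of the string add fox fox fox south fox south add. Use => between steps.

S => add Y add => add Y fox L add => add Y fox L fox L add => add fox fox fox L fox L add => add fox fox fox south fox L add => add fox fox fox south fox south add

S => add Y add   [S ::= add Y add]
add Y add => add Y fox L add   [Y ::= Y fox L]
add Y fox L add => add Y fox L fox L add   [Y ::= Y fox L]
add Y fox L fox L add => add fox fox fox L fox L add   [Y ::= fox fox]
add fox fox fox L fox L add => add fox fox fox south fox L add   [L ::= south]
add fox fox fox south fox L add => add fox fox fox south fox south add   [L ::= south]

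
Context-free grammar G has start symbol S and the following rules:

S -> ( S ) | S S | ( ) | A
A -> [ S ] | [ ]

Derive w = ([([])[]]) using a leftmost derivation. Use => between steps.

S=>(S)=>(A)=>([S])=>([SS])=>([(S)S])=>([(A)S])=>([([])S])=>([([])A])=>([([])[]])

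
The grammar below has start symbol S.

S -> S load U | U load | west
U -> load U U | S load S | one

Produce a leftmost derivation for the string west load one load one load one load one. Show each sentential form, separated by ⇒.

S ⇒ S load U ⇒ S load U load U ⇒ S load U load U load U ⇒ S load U load U load U load U ⇒ west load U load U load U load U ⇒ west load one load U load U load U ⇒ west load one load one load U load U ⇒ west load one load one load one load U ⇒ west load one load one load one load one

S ⇒ S load U   [S -> S load U]
S load U ⇒ S load U load U   [S -> S load U]
S load U load U ⇒ S load U load U load U   [S -> S load U]
S load U load U load U ⇒ S load U load U load U load U   [S -> S load U]
S load U load U load U load U ⇒ west load U load U load U load U   [S -> west]
west load U load U load U load U ⇒ west load one load U load U load U   [U -> one]
west load one load U load U load U ⇒ west load one load one load U load U   [U -> one]
west load one load one load U load U ⇒ west load one load one load one load U   [U -> one]
west load one load one load one load U ⇒ west load one load one load one load one   [U -> one]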